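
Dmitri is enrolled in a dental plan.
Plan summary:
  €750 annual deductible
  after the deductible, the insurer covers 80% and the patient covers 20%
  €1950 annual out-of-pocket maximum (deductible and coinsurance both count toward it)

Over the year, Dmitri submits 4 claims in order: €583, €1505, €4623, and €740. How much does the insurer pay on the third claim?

Claim 1 (€583): all of it applies to the deductible. Patient pays €583; OOP now €583. Plan pays €583 − €583 = €0.
Claim 2 (€1505): deductible takes €167, €1338 remains; 20% of €1338 = €267.60. Patient owes €434.60 (running OOP €1017.60). Insurer: €1505 − €434.60 = €1070.40.
Claim 3 (€4623): deductible met; 20% of €4623 = €924.60. Patient owes €924.60 (running OOP €1942.20). Insurer: €4623 − €924.60 = €3698.40.

€3698.40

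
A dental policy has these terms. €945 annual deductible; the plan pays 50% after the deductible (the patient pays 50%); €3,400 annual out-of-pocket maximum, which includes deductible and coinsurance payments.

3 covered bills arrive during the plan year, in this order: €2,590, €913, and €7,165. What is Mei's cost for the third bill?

#1 (€2,590): deductible takes €945, €1,645 remains; 50% of €1,645 = €822.50. Cost to patient: €1,767.50. OOP to date €1,767.50.
#2 (€913): 50% coinsurance on €913 = €456.50. Patient owes €456.50 (running OOP €2,224).
#3 (€7,165): 50% coinsurance on €7,165 = €3,582.50. That would push OOP to €5,806.50, over the €3,400 cap, so patient pays €3,400 − €2,224 = €1,176.

€1,176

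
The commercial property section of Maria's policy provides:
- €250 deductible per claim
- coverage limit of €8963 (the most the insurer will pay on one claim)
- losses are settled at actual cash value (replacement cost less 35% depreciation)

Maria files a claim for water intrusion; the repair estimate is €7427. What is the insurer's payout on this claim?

€4577.55

At 35% depreciation, ACV = €7427 − €2599.45 = €4827.55.
Subtract the deductible: €4827.55 − €250 = €4577.55.
That's under the €8963 cap, so the insurer reimburses the full €4577.55.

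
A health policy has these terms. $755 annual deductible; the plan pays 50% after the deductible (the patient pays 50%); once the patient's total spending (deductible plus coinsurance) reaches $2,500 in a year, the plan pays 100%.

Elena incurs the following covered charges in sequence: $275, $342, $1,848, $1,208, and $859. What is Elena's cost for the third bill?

Claim 1 ($275): fully absorbed by the deductible. Cost to patient: $275. OOP to date $275.
Claim 2 ($342): fully absorbed by the deductible. Patient owes $342 (running OOP $617).
Claim 3 ($1,848): deductible takes $138, $1,710 remains; 50% of $1,710 = $855. Cost to patient: $993. OOP to date $1,610.

$993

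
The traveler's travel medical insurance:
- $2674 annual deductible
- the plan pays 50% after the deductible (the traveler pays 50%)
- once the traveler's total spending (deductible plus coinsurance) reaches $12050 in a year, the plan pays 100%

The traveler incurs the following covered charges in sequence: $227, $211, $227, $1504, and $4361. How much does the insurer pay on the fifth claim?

#1 ($227): all of it applies to the deductible. Traveler pays $227; OOP now $227. Plan pays $227 − $227 = $0.
#2 ($211): entire amount goes to the deductible. Traveler pays $211; OOP now $438. Plan pays $211 − $211 = $0.
#3 ($227): fully absorbed by the deductible. Traveler pays $227; OOP now $665. Insurer: $227 − $227 = $0.
#4 ($1504): entire amount goes to the deductible. Traveler pays $1504; OOP now $2169. Insurer: $1504 − $1504 = $0.
#5 ($4361): deductible takes $505, $3856 remains; coinsurance $3856 × 50% = $1928. Traveler pays $2433; OOP now $4602. Insurer: $4361 − $2433 = $1928.

$1928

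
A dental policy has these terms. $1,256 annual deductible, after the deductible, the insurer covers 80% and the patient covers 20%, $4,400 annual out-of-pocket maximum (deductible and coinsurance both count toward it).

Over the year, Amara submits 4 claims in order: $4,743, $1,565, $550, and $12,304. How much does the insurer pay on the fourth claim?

$10,280.40

Claim 1 ($4,743): deductible takes $1,256, $3,487 remains; 20% of $3,487 = $697.40. Patient owes $1,953.40 (running OOP $1,953.40). Insurer: $4,743 − $1,953.40 = $2,789.60.
Claim 2 ($1,565): 20% coinsurance on $1,565 = $313. Cost to patient: $313. OOP to date $2,266.40. Insurer: $1,565 − $313 = $1,252.
Claim 3 ($550): deductible met; 20% of $550 = $110. Patient owes $110 (running OOP $2,376.40). Insurer: $550 − $110 = $440.
Claim 4 ($12,304): deductible met; 20% of $12,304 = $2,460.80. That would push OOP to $4,837.20, over the $4,400 cap, so patient pays $4,400 − $2,376.40 = $2,023.60. Plan pays $12,304 − $2,023.60 = $10,280.40.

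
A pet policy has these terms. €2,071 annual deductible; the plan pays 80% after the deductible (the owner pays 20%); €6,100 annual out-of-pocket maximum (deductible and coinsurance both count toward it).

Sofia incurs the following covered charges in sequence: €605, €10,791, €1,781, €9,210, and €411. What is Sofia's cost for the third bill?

#1 (€605): all of it applies to the deductible. Owner owes €605 (running OOP €605).
#2 (€10,791): €1,466 to deductible, leaving €9,325; owner's 20% is €1,865. Owner owes €3,331 (running OOP €3,936).
#3 (€1,781): 20% coinsurance on €1,781 = €356.20. Owner pays €356.20; OOP now €4,292.20.

€356.20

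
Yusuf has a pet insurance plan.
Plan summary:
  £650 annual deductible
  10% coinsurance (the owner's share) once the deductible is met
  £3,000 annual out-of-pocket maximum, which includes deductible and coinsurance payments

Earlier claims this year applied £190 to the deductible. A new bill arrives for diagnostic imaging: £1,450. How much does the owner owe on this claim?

Deductible still to meet: £650 − £190 = £460.
After the £460 deductible portion, £1,450 − £460 = £990 is subject to coinsurance.
10% of £990 = £99 falls to the owner.
Owner responsibility before any cap: £460 + £99 = £559.
Cumulative spending £190 + £559 = £749 stays under the £3,000 maximum.

£559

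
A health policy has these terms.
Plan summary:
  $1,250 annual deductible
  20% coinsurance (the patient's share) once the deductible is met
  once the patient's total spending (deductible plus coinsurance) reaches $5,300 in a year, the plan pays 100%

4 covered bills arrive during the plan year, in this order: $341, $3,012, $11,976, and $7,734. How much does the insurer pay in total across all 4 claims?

Claim 1 ($341): entire amount goes to the deductible. Cost to patient: $341. OOP to date $341. Insurer: $341 − $341 = $0.
Claim 2 ($3,012): deductible takes $909, $2,103 remains; coinsurance $2,103 × 20% = $420.60. Cost to patient: $1,329.60. OOP to date $1,670.60. Plan pays $3,012 − $1,329.60 = $1,682.40.
Claim 3 ($11,976): 20% coinsurance on $11,976 = $2,395.20. Patient pays $2,395.20; OOP now $4,065.80. Plan pays $11,976 − $2,395.20 = $9,580.80.
Claim 4 ($7,734): 20% coinsurance on $7,734 = $1,546.80. OOP would hit $5,612.60 > $5,300, so the cap limits the patient to $5,300 − $4,065.80 = $1,234.20. Plan pays $7,734 − $1,234.20 = $6,499.80.
Insurer total = bills − patient's total = $23,063 − $5,300 = $17,763.

$17,763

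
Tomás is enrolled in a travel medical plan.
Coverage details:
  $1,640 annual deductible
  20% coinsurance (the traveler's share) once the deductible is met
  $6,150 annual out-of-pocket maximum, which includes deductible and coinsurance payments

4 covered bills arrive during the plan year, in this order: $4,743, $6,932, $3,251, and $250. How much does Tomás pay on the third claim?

#1 ($4,743): deductible takes $1,640, $3,103 remains; traveler's 20% is $620.60. Traveler pays $2,260.60; OOP now $2,260.60.
#2 ($6,932): deductible already satisfied, so traveler's share is 20% × $6,932 = $1,386.40. Cost to traveler: $1,386.40. OOP to date $3,647.
#3 ($3,251): deductible already satisfied, so traveler's share is 20% × $3,251 = $650.20. Traveler owes $650.20 (running OOP $4,297.20).

$650.20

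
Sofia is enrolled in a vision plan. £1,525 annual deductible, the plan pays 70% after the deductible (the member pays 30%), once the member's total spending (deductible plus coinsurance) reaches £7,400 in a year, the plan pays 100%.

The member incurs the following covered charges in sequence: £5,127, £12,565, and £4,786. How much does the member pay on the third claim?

Claim 1 — £5,127: £1,525 finishes the deductible; £3,602 goes to coinsurance; member's 30% is £1,080.60. Member pays £2,605.60; OOP now £2,605.60.
Claim 2 — £12,565: deductible already satisfied, so member's share is 30% × £12,565 = £3,769.50. Cost to member: £3,769.50. OOP to date £6,375.10.
Claim 3 — £4,786: 30% coinsurance on £4,786 = £1,435.80. OOP would hit £7,810.90 > £7,400, so the cap limits the member to £7,400 − £6,375.10 = £1,024.90.

£1,024.90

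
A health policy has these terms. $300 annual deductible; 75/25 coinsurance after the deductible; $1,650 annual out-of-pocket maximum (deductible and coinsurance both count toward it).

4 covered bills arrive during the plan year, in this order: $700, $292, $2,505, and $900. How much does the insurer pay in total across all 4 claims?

$3,072.75

Claim 1 — $700: deductible takes $300, $400 remains; coinsurance $400 × 25% = $100. Patient owes $400 (running OOP $400). Plan pays $700 − $400 = $300.
Claim 2 — $292: deductible already satisfied, so patient's share is 25% × $292 = $73. Patient pays $73; OOP now $473. Plan pays $292 − $73 = $219.
Claim 3 — $2,505: 25% coinsurance on $2,505 = $626.25. Patient pays $626.25; OOP now $1,099.25. Plan pays $2,505 − $626.25 = $1,878.75.
Claim 4 — $900: deductible met; 25% of $900 = $225. Patient owes $225 (running OOP $1,324.25). Insurer: $900 − $225 = $675.
Insurer total: $300 + $219 + $1,878.75 + $675 = $3,072.75.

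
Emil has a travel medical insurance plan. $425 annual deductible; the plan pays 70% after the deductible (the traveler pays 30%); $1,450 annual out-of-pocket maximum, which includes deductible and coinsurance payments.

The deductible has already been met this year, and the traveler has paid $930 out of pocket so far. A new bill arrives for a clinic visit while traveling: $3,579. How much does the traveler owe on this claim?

With the deductible met, the entire $3,579 is subject to coinsurance.
Coinsurance: $3,579 × 30% = $1,073.70.
Year-to-date out-of-pocket would reach $930 + $1,073.70 = $2,003.70, above the $1,450 maximum, so the traveler pays only $1,450 − $930 = $520.

$520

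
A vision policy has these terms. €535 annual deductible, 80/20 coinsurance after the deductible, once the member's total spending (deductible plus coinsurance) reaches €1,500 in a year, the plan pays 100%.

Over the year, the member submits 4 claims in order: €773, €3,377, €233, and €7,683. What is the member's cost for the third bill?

€46.60

Bill 1, €773: €535 to deductible, leaving €238; coinsurance €238 × 20% = €47.60. Cost to member: €582.60. OOP to date €582.60.
Bill 2, €3,377: 20% coinsurance on €3,377 = €675.40. Member pays €675.40; OOP now €1,258.
Bill 3, €233: deductible already satisfied, so member's share is 20% × €233 = €46.60. Member pays €46.60; OOP now €1,304.60.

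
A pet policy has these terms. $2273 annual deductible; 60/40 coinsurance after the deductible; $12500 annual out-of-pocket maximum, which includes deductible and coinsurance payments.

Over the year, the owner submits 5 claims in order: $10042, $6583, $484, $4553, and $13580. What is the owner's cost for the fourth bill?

Bill 1, $10042: deductible takes $2273, $7769 remains; owner's 40% is $3107.60. Owner pays $5380.60; OOP now $5380.60.
Bill 2, $6583: deductible met; 40% of $6583 = $2633.20. Cost to owner: $2633.20. OOP to date $8013.80.
Bill 3, $484: deductible met; 40% of $484 = $193.60. Cost to owner: $193.60. OOP to date $8207.40.
Bill 4, $4553: 40% coinsurance on $4553 = $1821.20. Owner pays $1821.20; OOP now $10028.60.

$1821.20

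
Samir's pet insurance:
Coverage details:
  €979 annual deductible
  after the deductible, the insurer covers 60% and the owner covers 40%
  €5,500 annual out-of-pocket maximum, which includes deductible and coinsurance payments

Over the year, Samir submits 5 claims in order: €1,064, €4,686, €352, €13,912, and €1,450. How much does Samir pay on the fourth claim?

€2,471.80

Bill 1, €1,064: €979 finishes the deductible; €85 goes to coinsurance; coinsurance €85 × 40% = €34. Owner owes €1,013 (running OOP €1,013).
Bill 2, €4,686: 40% coinsurance on €4,686 = €1,874.40. Cost to owner: €1,874.40. OOP to date €2,887.40.
Bill 3, €352: deductible already satisfied, so owner's share is 40% × €352 = €140.80. Cost to owner: €140.80. OOP to date €3,028.20.
Bill 4, €13,912: deductible met; 40% of €13,912 = €5,564.80. Adding that to €3,028.20 gives €8,593, past the €5,500 cap; owner pays only €5,500 − €3,028.20 = €2,471.80.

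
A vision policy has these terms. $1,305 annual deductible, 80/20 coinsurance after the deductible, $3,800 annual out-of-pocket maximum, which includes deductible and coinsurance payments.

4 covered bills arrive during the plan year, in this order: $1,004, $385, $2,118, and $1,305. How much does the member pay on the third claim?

$423.60

Claim 1 ($1,004): all of it applies to the deductible. Member owes $1,004 (running OOP $1,004).
Claim 2 ($385): $301 finishes the deductible; $84 goes to coinsurance; coinsurance $84 × 20% = $16.80. Member pays $317.80; OOP now $1,321.80.
Claim 3 ($2,118): deductible met; 20% of $2,118 = $423.60. Member pays $423.60; OOP now $1,745.40.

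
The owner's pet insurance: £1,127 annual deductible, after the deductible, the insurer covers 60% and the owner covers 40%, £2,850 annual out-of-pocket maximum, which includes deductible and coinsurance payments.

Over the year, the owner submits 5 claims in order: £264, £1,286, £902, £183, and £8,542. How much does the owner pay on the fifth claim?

£1,119.80

Bill 1, £264: fully absorbed by the deductible. Cost to owner: £264. OOP to date £264.
Bill 2, £1,286: deductible takes £863, £423 remains; 40% of £423 = £169.20. Owner owes £1,032.20 (running OOP £1,296.20).
Bill 3, £902: 40% coinsurance on £902 = £360.80. Cost to owner: £360.80. OOP to date £1,657.
Bill 4, £183: 40% coinsurance on £183 = £73.20. Owner owes £73.20 (running OOP £1,730.20).
Bill 5, £8,542: deductible already satisfied, so owner's share is 40% × £8,542 = £3,416.80. Adding that to £1,730.20 gives £5,147, past the £2,850 cap; owner pays only £2,850 − £1,730.20 = £1,119.80.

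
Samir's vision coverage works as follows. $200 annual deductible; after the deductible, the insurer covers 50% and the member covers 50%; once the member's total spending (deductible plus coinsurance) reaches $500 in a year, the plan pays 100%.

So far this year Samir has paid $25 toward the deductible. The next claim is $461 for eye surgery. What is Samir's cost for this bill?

$318

Deductible still to meet: $200 − $25 = $175.
That leaves $461 − $175 = $286 for coinsurance.
Member's 50% share of $286 is $143.
That puts the member's cost at $175 + $143 = $318 before any cap.
Cumulative spending $25 + $318 = $343 stays under the $500 maximum.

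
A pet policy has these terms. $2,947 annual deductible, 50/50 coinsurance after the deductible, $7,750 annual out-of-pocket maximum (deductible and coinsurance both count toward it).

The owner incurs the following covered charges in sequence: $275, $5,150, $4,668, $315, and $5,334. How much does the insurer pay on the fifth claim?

$4,261.50

Bill 1, $275: entire amount goes to the deductible. Owner owes $275 (running OOP $275). Plan pays $275 − $275 = $0.
Bill 2, $5,150: $2,672 finishes the deductible; $2,478 goes to coinsurance; coinsurance $2,478 × 50% = $1,239. Owner owes $3,911 (running OOP $4,186). Plan pays $5,150 − $3,911 = $1,239.
Bill 3, $4,668: deductible already satisfied, so owner's share is 50% × $4,668 = $2,334. Owner owes $2,334 (running OOP $6,520). Insurer: $4,668 − $2,334 = $2,334.
Bill 4, $315: deductible already satisfied, so owner's share is 50% × $315 = $157.50. Owner pays $157.50; OOP now $6,677.50. Insurer: $315 − $157.50 = $157.50.
Bill 5, $5,334: 50% coinsurance on $5,334 = $2,667. Adding that to $6,677.50 gives $9,344.50, past the $7,750 cap; owner pays only $7,750 − $6,677.50 = $1,072.50. Plan pays $5,334 − $1,072.50 = $4,261.50.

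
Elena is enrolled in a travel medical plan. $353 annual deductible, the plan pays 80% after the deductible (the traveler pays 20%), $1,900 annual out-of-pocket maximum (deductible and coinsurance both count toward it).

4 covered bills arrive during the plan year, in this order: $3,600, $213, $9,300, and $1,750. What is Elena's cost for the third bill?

$855

#1 ($3,600): deductible takes $353, $3,247 remains; 20% of $3,247 = $649.40. Traveler owes $1,002.40 (running OOP $1,002.40).
#2 ($213): deductible met; 20% of $213 = $42.60. Traveler owes $42.60 (running OOP $1,045).
#3 ($9,300): deductible met; 20% of $9,300 = $1,860. Adding that to $1,045 gives $2,905, past the $1,900 cap; traveler pays only $1,900 − $1,045 = $855.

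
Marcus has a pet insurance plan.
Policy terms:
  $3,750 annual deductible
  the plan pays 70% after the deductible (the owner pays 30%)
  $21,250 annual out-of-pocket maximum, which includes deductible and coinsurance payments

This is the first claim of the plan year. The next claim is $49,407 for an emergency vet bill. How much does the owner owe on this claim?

$17,447.10

Nothing has been paid toward the $3,750 deductible, so the first $3,750 of this charge is applied there.
The remaining $45,657 (= $49,407 − $3,750) moves to coinsurance.
Coinsurance: $45,657 × 30% = $13,697.10.
Owner responsibility before any cap: $3,750 + $13,697.10 = $17,447.10.
Year-to-date out-of-pocket becomes $0 + $17,447.10 = $17,447.10, still under the $21,250 maximum, so no cap applies.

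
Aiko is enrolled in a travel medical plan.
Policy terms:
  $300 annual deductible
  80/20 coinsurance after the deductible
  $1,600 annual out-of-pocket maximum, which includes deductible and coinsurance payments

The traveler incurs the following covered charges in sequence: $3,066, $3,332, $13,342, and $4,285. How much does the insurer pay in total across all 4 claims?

Claim 1 — $3,066: $300 to deductible, leaving $2,766; coinsurance $2,766 × 20% = $553.20. Traveler pays $853.20; OOP now $853.20. Plan pays $3,066 − $853.20 = $2,212.80.
Claim 2 — $3,332: deductible met; 20% of $3,332 = $666.40. Traveler pays $666.40; OOP now $1,519.60. Insurer: $3,332 − $666.40 = $2,665.60.
Claim 3 — $13,342: 20% coinsurance on $13,342 = $2,668.40. Adding that to $1,519.60 gives $4,188, past the $1,600 cap; traveler pays only $1,600 − $1,519.60 = $80.40. Plan pays $13,342 − $80.40 = $13,261.60.
Claim 4 — $4,285: deductible already satisfied, so traveler's share is 20% × $4,285 = $857. Adding that to $1,600 gives $2,457, past the $1,600 cap; traveler pays only $1,600 − $1,600 = $0. Plan pays $4,285 − $0 = $4,285.
Insurer total = bills − traveler's total = $24,025 − $1,600 = $22,425.

$22,425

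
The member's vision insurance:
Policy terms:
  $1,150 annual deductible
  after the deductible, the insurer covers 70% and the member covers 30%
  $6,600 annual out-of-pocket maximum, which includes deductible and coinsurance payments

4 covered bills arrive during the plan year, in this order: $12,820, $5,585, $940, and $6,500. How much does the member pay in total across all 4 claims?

$6,600

#1 ($12,820): $1,150 finishes the deductible; $11,670 goes to coinsurance; member's 30% is $3,501. Member pays $4,651; OOP now $4,651.
#2 ($5,585): deductible met; 30% of $5,585 = $1,675.50. Member pays $1,675.50; OOP now $6,326.50.
#3 ($940): deductible met; 30% of $940 = $282. OOP would hit $6,608.50 > $6,600, so the cap limits the member to $6,600 − $6,326.50 = $273.50.
#4 ($6,500): deductible met; 30% of $6,500 = $1,950. That would push OOP to $8,550, over the $6,600 cap, so member pays $6,600 − $6,600 = $0.
Summing the member's payments: $4,651 + $1,675.50 + $273.50 + $0 = $6,600.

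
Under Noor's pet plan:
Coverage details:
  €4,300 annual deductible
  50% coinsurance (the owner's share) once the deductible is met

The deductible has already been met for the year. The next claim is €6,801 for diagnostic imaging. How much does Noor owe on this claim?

The deductible is already satisfied, so the full bill goes to coinsurance.
50% of €6,801 = €3,400.50 falls to the owner.

€3,400.50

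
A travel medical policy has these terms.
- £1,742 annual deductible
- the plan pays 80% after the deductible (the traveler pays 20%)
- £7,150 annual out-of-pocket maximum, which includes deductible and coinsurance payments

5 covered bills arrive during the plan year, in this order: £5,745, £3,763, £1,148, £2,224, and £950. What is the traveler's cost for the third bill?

Claim 1 (£5,745): deductible takes £1,742, £4,003 remains; coinsurance £4,003 × 20% = £800.60. Cost to traveler: £2,542.60. OOP to date £2,542.60.
Claim 2 (£3,763): deductible met; 20% of £3,763 = £752.60. Cost to traveler: £752.60. OOP to date £3,295.20.
Claim 3 (£1,148): deductible met; 20% of £1,148 = £229.60. Cost to traveler: £229.60. OOP to date £3,524.80.

£229.60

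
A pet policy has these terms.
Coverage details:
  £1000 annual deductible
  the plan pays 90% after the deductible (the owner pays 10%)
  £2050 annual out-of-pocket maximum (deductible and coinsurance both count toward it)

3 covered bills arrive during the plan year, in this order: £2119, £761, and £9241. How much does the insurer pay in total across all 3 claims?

£10071

Claim 1 — £2119: £1000 to deductible, leaving £1119; coinsurance £1119 × 10% = £111.90. Owner owes £1111.90 (running OOP £1111.90). Insurer: £2119 − £1111.90 = £1007.10.
Claim 2 — £761: deductible already satisfied, so owner's share is 10% × £761 = £76.10. Cost to owner: £76.10. OOP to date £1188. Insurer: £761 − £76.10 = £684.90.
Claim 3 — £9241: 10% coinsurance on £9241 = £924.10. Adding that to £1188 gives £2112.10, past the £2050 cap; owner pays only £2050 − £1188 = £862. Plan pays £9241 − £862 = £8379.
Insurer total = bills − owner's total = £12121 − £2050 = £10071.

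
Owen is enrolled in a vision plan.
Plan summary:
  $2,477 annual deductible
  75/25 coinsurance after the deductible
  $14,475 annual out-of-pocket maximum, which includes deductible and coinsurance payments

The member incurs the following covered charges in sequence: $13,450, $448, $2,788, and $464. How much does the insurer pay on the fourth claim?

$348

Claim 1 ($13,450): $2,477 finishes the deductible; $10,973 goes to coinsurance; 25% of $10,973 = $2,743.25. Cost to member: $5,220.25. OOP to date $5,220.25. Plan pays $13,450 − $5,220.25 = $8,229.75.
Claim 2 ($448): deductible met; 25% of $448 = $112. Member pays $112; OOP now $5,332.25. Plan pays $448 − $112 = $336.
Claim 3 ($2,788): deductible met; 25% of $2,788 = $697. Member owes $697 (running OOP $6,029.25). Plan pays $2,788 − $697 = $2,091.
Claim 4 ($464): deductible met; 25% of $464 = $116. Member pays $116; OOP now $6,145.25. Insurer: $464 − $116 = $348.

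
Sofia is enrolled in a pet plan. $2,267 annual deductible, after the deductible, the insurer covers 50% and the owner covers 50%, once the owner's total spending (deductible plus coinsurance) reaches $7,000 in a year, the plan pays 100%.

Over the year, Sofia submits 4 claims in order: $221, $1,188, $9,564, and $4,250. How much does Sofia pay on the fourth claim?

Claim 1 ($221): fully absorbed by the deductible. Owner owes $221 (running OOP $221).
Claim 2 ($1,188): all of it applies to the deductible. Owner pays $1,188; OOP now $1,409.
Claim 3 ($9,564): $858 to deductible, leaving $8,706; 50% of $8,706 = $4,353. Cost to owner: $5,211. OOP to date $6,620.
Claim 4 ($4,250): deductible already satisfied, so owner's share is 50% × $4,250 = $2,125. That would push OOP to $8,745, over the $7,000 cap, so owner pays $7,000 − $6,620 = $380.

$380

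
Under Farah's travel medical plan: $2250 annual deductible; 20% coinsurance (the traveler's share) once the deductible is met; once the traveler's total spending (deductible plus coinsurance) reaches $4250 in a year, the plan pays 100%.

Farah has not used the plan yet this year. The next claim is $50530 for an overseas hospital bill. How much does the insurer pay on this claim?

$46280

Deductible not yet touched, so the first $2250 of the bill goes to the deductible.
That leaves $50530 − $2250 = $48280 for coinsurance.
20% of $48280 = $9656 falls to the traveler.
That puts the traveler's cost at $2250 + $9656 = $11906 before any cap.
Year-to-date out-of-pocket would reach $0 + $11906 = $11906, above the $4250 maximum, so the traveler pays only $4250 − $0 = $4250.
Insurer pays the balance: $50530 − $4250 = $46280.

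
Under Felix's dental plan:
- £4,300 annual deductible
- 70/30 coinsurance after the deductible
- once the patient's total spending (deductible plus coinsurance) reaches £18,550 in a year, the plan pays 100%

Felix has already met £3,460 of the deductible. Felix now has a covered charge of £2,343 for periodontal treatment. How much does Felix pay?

£1,290.90

Remaining deductible: £4,300 − £3,460 = £840.
That leaves £2,343 − £840 = £1,503 for coinsurance.
Patient's 30% share of £1,503 is £450.90.
Patient responsibility before any cap: £840 + £450.90 = £1,290.90.
Cumulative spending £3,460 + £1,290.90 = £4,750.90 stays under the £18,550 maximum.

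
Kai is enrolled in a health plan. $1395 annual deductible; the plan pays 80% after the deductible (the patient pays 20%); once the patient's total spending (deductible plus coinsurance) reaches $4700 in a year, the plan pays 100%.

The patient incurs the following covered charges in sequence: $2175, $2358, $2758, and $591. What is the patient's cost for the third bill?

$551.60

#1 ($2175): deductible takes $1395, $780 remains; 20% of $780 = $156. Patient owes $1551 (running OOP $1551).
#2 ($2358): deductible already satisfied, so patient's share is 20% × $2358 = $471.60. Patient owes $471.60 (running OOP $2022.60).
#3 ($2758): deductible met; 20% of $2758 = $551.60. Cost to patient: $551.60. OOP to date $2574.20.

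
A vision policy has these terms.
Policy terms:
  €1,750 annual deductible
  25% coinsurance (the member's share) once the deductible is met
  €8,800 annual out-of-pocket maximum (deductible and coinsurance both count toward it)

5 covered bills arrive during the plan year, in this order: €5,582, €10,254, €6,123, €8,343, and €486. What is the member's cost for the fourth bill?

#1 (€5,582): deductible takes €1,750, €3,832 remains; member's 25% is €958. Cost to member: €2,708. OOP to date €2,708.
#2 (€10,254): 25% coinsurance on €10,254 = €2,563.50. Cost to member: €2,563.50. OOP to date €5,271.50.
#3 (€6,123): deductible met; 25% of €6,123 = €1,530.75. Cost to member: €1,530.75. OOP to date €6,802.25.
#4 (€8,343): deductible already satisfied, so member's share is 25% × €8,343 = €2,085.75. That would push OOP to €8,888, over the €8,800 cap, so member pays €8,800 − €6,802.25 = €1,997.75.

€1,997.75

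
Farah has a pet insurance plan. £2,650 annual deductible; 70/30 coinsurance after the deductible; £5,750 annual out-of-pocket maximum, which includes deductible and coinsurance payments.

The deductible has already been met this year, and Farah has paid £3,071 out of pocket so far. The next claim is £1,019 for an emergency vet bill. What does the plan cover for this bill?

With the deductible met, the entire £1,019 is subject to coinsurance.
Coinsurance: £1,019 × 30% = £305.70.
Total out-of-pocket so far would be £3,071 + £305.70 = £3,376.70, below the £5,750 cap — no reduction.
The insurer covers the remainder: £1,019 − £305.70 = £713.30.

£713.30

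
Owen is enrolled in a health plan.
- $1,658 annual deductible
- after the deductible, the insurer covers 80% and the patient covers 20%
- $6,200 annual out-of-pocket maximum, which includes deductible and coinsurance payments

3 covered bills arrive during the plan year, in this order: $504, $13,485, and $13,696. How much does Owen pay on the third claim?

$2,075.80

Claim 1 — $504: fully absorbed by the deductible. Patient owes $504 (running OOP $504).
Claim 2 — $13,485: $1,154 to deductible, leaving $12,331; coinsurance $12,331 × 20% = $2,466.20. Patient pays $3,620.20; OOP now $4,124.20.
Claim 3 — $13,696: 20% coinsurance on $13,696 = $2,739.20. That would push OOP to $6,863.40, over the $6,200 cap, so patient pays $6,200 − $4,124.20 = $2,075.80.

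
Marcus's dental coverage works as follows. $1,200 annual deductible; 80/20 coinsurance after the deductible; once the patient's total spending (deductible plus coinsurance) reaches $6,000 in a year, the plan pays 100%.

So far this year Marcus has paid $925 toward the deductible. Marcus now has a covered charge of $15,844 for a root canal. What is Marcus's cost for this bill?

Deductible still to meet: $1,200 − $925 = $275.
After the $275 deductible portion, $15,844 − $275 = $15,569 is subject to coinsurance.
20% of $15,569 = $3,113.80 falls to the patient.
Patient responsibility before any cap: $275 + $3,113.80 = $3,388.80.
Cumulative spending $925 + $3,388.80 = $4,313.80 stays under the $6,000 maximum.

$3,388.80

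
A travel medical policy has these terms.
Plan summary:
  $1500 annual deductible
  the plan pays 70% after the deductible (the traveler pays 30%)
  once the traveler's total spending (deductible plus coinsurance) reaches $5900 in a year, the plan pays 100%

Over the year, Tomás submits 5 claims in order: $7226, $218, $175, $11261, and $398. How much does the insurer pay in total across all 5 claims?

$13378

#1 ($7226): $1500 to deductible, leaving $5726; coinsurance $5726 × 30% = $1717.80. Cost to traveler: $3217.80. OOP to date $3217.80. Insurer: $7226 − $3217.80 = $4008.20.
#2 ($218): deductible already satisfied, so traveler's share is 30% × $218 = $65.40. Traveler pays $65.40; OOP now $3283.20. Plan pays $218 − $65.40 = $152.60.
#3 ($175): deductible already satisfied, so traveler's share is 30% × $175 = $52.50. Cost to traveler: $52.50. OOP to date $3335.70. Plan pays $175 − $52.50 = $122.50.
#4 ($11261): 30% coinsurance on $11261 = $3378.30. That would push OOP to $6714, over the $5900 cap, so traveler pays $5900 − $3335.70 = $2564.30. Plan pays $11261 − $2564.30 = $8696.70.
#5 ($398): deductible already satisfied, so traveler's share is 30% × $398 = $119.40. That would push OOP to $6019.40, over the $5900 cap, so traveler pays $5900 − $5900 = $0. Plan pays $398 − $0 = $398.
Insurer total: $4008.20 + $152.60 + $122.50 + $8696.70 + $398 = $13378.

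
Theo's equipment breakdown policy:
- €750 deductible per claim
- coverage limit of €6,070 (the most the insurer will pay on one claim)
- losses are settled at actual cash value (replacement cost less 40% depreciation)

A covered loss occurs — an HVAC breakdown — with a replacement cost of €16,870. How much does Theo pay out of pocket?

€10,800

Actual cash value after 40% depreciation: €16,870 × 60% = €10,122.
After the deductible, €10,122 − €750 = €9,372 remains.
The €6,070 per-incident cap binds; insurer pays €6,070.
Business owner's share is the uncovered remainder: €16,870 − €6,070 = €10,800.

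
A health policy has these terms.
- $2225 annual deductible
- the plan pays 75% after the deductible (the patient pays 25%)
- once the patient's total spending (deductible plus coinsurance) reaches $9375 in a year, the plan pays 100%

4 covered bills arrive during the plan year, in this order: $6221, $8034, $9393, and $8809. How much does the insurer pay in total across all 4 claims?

Claim 1 ($6221): $2225 to deductible, leaving $3996; 25% of $3996 = $999. Cost to patient: $3224. OOP to date $3224. Insurer: $6221 − $3224 = $2997.
Claim 2 ($8034): deductible already satisfied, so patient's share is 25% × $8034 = $2008.50. Patient owes $2008.50 (running OOP $5232.50). Insurer: $8034 − $2008.50 = $6025.50.
Claim 3 ($9393): deductible already satisfied, so patient's share is 25% × $9393 = $2348.25. Cost to patient: $2348.25. OOP to date $7580.75. Insurer: $9393 − $2348.25 = $7044.75.
Claim 4 ($8809): deductible already satisfied, so patient's share is 25% × $8809 = $2202.25. Adding that to $7580.75 gives $9783, past the $9375 cap; patient pays only $9375 − $7580.75 = $1794.25. Plan pays $8809 − $1794.25 = $7014.75.
Insurer total: $2997 + $6025.50 + $7044.75 + $7014.75 = $23082.

$23082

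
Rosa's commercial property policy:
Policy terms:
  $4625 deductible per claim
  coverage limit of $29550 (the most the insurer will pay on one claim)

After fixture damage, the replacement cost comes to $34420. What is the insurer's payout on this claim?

Less the $4625 deductible: $34420 − $4625 = $29795.
The $29550 per-incident cap binds; insurer pays $29550.

$29550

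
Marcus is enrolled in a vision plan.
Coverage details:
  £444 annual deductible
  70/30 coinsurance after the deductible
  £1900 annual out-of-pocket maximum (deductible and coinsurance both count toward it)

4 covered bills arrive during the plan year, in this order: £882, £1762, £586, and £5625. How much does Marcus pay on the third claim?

£175.80

Claim 1 (£882): deductible takes £444, £438 remains; member's 30% is £131.40. Member owes £575.40 (running OOP £575.40).
Claim 2 (£1762): deductible already satisfied, so member's share is 30% × £1762 = £528.60. Member owes £528.60 (running OOP £1104).
Claim 3 (£586): 30% coinsurance on £586 = £175.80. Member owes £175.80 (running OOP £1279.80).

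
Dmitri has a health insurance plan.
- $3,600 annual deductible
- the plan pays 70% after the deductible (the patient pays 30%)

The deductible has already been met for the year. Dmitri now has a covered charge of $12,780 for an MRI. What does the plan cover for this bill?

The deductible is already satisfied, so the full bill goes to coinsurance.
30% of $12,780 = $3,834 falls to the patient.
The insurer covers the remainder: $12,780 − $3,834 = $8,946.

$8,946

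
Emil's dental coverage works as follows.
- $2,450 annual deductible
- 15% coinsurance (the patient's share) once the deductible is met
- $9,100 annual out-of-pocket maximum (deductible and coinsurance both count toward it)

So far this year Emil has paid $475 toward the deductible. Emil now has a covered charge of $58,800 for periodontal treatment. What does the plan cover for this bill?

$475 of the $2,450 deductible is already met, leaving $1,975.
That leaves $58,800 − $1,975 = $56,825 for coinsurance.
Patient's 15% share of $56,825 is $8,523.75.
Patient responsibility before any cap: $1,975 + $8,523.75 = $10,498.75.
Adding $10,498.75 to the $475 already spent would give $10,973.75, which exceeds the $9,100 cap; the patient pays just $9,100 − $475 = $8,625.
The insurer covers the remainder: $58,800 − $8,625 = $50,175.

$50,175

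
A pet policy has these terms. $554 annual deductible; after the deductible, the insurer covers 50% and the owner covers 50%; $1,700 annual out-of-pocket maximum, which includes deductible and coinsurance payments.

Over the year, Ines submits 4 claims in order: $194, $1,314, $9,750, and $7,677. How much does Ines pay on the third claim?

Bill 1, $194: all of it applies to the deductible. Cost to owner: $194. OOP to date $194.
Bill 2, $1,314: $360 finishes the deductible; $954 goes to coinsurance; coinsurance $954 × 50% = $477. Owner pays $837; OOP now $1,031.
Bill 3, $9,750: 50% coinsurance on $9,750 = $4,875. That would push OOP to $5,906, over the $1,700 cap, so owner pays $1,700 − $1,031 = $669.

$669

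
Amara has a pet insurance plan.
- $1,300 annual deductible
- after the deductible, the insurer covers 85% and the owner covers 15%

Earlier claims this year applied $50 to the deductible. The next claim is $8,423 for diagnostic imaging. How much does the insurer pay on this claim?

Remaining deductible: $1,300 − $50 = $1,250.
That leaves $8,423 − $1,250 = $7,173 for coinsurance.
Coinsurance: $7,173 × 15% = $1,075.95.
Owner responsibility: $1,250 + $1,075.95 = $2,325.95.
The insurer covers the remainder: $8,423 − $2,325.95 = $6,097.05.

$6,097.05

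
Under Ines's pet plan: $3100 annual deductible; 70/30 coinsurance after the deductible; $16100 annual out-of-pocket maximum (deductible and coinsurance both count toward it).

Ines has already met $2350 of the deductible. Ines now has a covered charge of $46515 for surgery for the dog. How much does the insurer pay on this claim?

$32765

$2350 of the $3100 deductible is already met, leaving $750.
That leaves $46515 − $750 = $45765 for coinsurance.
Owner's 30% share of $45765 is $13729.50.
That puts the owner's cost at $750 + $13729.50 = $14479.50 before any cap.
Year-to-date out-of-pocket would reach $2350 + $14479.50 = $16829.50, above the $16100 maximum, so the owner pays only $16100 − $2350 = $13750.
The plan picks up $46515 − $13750 = $32765.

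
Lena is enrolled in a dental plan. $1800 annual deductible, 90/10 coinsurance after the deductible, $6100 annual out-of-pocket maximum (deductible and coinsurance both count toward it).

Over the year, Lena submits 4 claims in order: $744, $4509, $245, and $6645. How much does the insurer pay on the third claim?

$220.50

#1 ($744): all of it applies to the deductible. Cost to patient: $744. OOP to date $744. Plan pays $744 − $744 = $0.
#2 ($4509): deductible takes $1056, $3453 remains; coinsurance $3453 × 10% = $345.30. Cost to patient: $1401.30. OOP to date $2145.30. Plan pays $4509 − $1401.30 = $3107.70.
#3 ($245): 10% coinsurance on $245 = $24.50. Patient pays $24.50; OOP now $2169.80. Insurer: $245 − $24.50 = $220.50.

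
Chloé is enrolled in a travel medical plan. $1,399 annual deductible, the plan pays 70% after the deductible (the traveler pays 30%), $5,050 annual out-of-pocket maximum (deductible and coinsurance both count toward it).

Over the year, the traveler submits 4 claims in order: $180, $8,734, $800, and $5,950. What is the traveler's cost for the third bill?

Claim 1 ($180): entire amount goes to the deductible. Cost to traveler: $180. OOP to date $180.
Claim 2 ($8,734): $1,219 to deductible, leaving $7,515; coinsurance $7,515 × 30% = $2,254.50. Cost to traveler: $3,473.50. OOP to date $3,653.50.
Claim 3 ($800): deductible already satisfied, so traveler's share is 30% × $800 = $240. Traveler pays $240; OOP now $3,893.50.

$240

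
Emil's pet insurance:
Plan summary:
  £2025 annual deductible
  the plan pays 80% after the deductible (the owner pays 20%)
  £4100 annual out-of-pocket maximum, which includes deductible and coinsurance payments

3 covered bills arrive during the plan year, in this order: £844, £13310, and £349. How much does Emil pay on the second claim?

£3256

Bill 1, £844: fully absorbed by the deductible. Owner owes £844 (running OOP £844).
Bill 2, £13310: £1181 finishes the deductible; £12129 goes to coinsurance; owner's 20% is £2425.80. Together that's £1181 + £2425.80 = £3606.80. Adding that to £844 gives £4450.80, past the £4100 cap; owner pays only £4100 − £844 = £3256.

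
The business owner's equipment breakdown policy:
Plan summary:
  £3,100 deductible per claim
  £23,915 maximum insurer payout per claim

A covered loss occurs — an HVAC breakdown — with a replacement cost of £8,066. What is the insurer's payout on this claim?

£4,966

After the deductible, £8,066 − £3,100 = £4,966 remains.
£4,966 ≤ £23,915, so the limit doesn't bind; insurer pays £4,966.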